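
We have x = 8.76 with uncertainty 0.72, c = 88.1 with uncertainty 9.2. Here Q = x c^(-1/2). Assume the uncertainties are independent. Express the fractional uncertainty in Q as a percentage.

For a monomial Q ∝ x, c^(-1/2), fractional errors add in quadrature:
  (1·δx/x)² = (1×0.0822)² = 0.00676;  (−½·δc/c)² = (-0.5×0.104)² = 0.00273
δQ/Q = √(0.00948) = 0.0974

9.74%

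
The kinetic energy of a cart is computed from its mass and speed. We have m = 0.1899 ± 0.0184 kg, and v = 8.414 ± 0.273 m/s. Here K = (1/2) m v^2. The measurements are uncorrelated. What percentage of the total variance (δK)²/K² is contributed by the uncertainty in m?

(δK/K)² = (1·δm/m)² + (2·δv/v)²
  m term: (1×0.0969)² = 0.00939
  v term: (2×0.0324)² = 0.00421
Total = 0.0136. Share from m = 0.00939/0.0136 = 0.690.

69.0%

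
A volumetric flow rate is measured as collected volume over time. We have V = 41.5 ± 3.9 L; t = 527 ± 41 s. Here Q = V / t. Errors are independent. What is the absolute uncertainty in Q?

0.00961 L/s

Products/powers → add relative errors in quadrature, weighted by exponent:
  (1·δV/V)² = (1×0.0940)² = 0.00883;  (-1·δt/t)² = (-1×0.0778)² = 0.00605
δQ/Q = √(0.0149) = 0.122
Q = 0.0787 L/s, so δQ = 0.122 × 0.0787 = 0.00961 L/s.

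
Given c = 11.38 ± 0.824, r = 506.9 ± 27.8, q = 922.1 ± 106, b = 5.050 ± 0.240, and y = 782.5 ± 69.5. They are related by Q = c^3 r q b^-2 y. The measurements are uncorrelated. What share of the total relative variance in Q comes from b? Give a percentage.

(δQ/Q)² = (3·δc/c)² + (1·δr/r)² + (1·δq/q)² + (-2·δb/b)² + (1·δy/y)²
  c term: (3×0.0724)² = 0.0472
  r term: (1×0.0548)² = 0.00301
  q term: (1×0.115)² = 0.0132
  b term: (-2×0.0475)² = 0.00903
  y term: (1×0.0888)² = 0.00789
Total = 0.0803. Share from b = 0.00903/0.0803 = 0.112.

11.2%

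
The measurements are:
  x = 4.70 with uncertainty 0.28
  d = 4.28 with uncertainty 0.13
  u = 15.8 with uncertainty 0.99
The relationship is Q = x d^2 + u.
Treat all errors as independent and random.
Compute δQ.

Let p = x·d^2 = 86.1. δp/p = √((1·δx/x)² + (2·δd/d)²) = √(0.00355 + 0.00369) = 0.0851, so δp = 7.33.
Q = p + u: δQ = √(δp² + δu²) = √(53.7 + 0.980) = 7.39

7.39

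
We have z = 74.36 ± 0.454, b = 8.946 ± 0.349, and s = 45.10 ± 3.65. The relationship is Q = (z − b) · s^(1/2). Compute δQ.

Let u = z − b = 65.41. δu = √(δz² + δb²) = √(0.206 + 0.122) = 0.573, so δu/u = 0.00875.
Q is then a monomial in u, s:
δQ/Q = √((δu/u)² + (½·δs/s)²) = √(7.66e-05 + 0.00164) = 0.0414
Q = 439.3, so δQ = 0.0414 × 439.3 = 18.2.

18.2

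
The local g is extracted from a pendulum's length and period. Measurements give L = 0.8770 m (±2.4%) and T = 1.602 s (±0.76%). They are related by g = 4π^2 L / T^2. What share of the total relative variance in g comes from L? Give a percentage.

(δg/g)² = (1·δL/L)² + (-2·δT/T)²
  L term: (1×0.0240)² = 0.000576
  T term: (-2×0.00760)² = 0.000231
Total = 0.000807. Share from L = 0.000576/0.000807 = 0.714.

71.4%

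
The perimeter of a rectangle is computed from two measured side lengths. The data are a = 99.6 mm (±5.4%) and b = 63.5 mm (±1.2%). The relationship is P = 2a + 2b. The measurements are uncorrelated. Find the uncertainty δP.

Sums and differences: (δP)² = Σ (cᵢ δxᵢ)².
  (2·δa)² = 116;  (2·δb)² = 2.32
δP = √(118) = 10.9 mm

10.9 mm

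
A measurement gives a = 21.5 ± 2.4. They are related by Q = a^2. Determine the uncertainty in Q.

103

Q ∝ a^2, so δQ/Q = |2| · δa/a = 2 × 0.112 = 0.223.
Q = 462, so δQ = 0.223 × 462 = 103.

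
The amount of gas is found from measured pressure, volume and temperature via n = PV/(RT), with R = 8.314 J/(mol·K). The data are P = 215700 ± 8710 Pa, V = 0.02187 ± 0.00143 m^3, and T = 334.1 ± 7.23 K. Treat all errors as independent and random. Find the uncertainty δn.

For a monomial n ∝ P, V, T^-1, fractional errors add in quadrature:
  (1·δP/P)² = (1×0.0404)² = 0.00163;  (1·δV/V)² = (1×0.0654)² = 0.00428;  (-1·δT/T)² = (-1×0.0216)² = 0.000468
δn/n = √(0.00637) = 0.0798
n = 1.698 mol, so δn = 0.0798 × 1.698 = 0.136 mol.

0.136 mol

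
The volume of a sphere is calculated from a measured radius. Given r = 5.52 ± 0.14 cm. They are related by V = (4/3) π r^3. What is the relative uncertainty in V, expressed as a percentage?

7.61%

V ∝ r^3, so δV/V = |3| · δr/r = 3 × 0.0254 = 0.0761.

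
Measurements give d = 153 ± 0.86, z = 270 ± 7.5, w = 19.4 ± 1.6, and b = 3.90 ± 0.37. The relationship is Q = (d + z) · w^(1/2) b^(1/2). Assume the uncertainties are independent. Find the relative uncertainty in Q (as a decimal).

0.0653

Let u = d + z = 423. δu = √(δd² + δz²) = √(0.740 + 56.2) = 7.55, so δu/u = 0.0178.
Q is then a monomial in u, w, b:
δQ/Q = √((δu/u)² + (½·δw/w)² + (½·δb/b)²) = √(0.000319 + 0.00170 + 0.00225) = 0.0653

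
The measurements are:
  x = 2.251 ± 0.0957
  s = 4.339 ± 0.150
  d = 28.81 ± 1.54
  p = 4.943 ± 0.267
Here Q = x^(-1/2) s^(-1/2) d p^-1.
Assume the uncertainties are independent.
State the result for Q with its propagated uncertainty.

1.865 ± 0.151

For a monomial Q ∝ x^(-1/2), s^(-1/2), d, p^-1, fractional errors add in quadrature:
  (−½·δx/x)² = (-0.5×0.0425)² = 0.000452;  (−½·δs/s)² = (-0.5×0.0346)² = 0.000299;  (1·δd/d)² = (1×0.0535)² = 0.00286;  (-1·δp/p)² = (-1×0.0540)² = 0.00292
δQ/Q = √(0.00653) = 0.0808
Q = 1.865, so δQ = 0.0808 × 1.865 = 0.151.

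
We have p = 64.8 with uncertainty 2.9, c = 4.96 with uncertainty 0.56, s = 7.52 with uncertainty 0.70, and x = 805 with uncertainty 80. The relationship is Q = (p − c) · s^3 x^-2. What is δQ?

0.0136

Let u = p − c = 59.8. δu = √(δp² + δc²) = √(8.41 + 0.314) = 2.95, so δu/u = 0.0494.
Q is then a monomial in u, s, x:
δQ/Q = √((δu/u)² + (3·δs/s)² + (-2·δx/x)²) = √(0.00244 + 0.0780 + 0.0395) = 0.346
Q = 0.0393, so δQ = 0.346 × 0.0393 = 0.0136.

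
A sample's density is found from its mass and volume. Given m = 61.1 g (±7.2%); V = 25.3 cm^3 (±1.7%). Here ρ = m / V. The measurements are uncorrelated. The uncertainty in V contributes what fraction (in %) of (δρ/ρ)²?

5.28%

(δρ/ρ)² = (1·δm/m)² + (-1·δV/V)²
  m term: (1×0.0720)² = 0.00518
  V term: (-1×0.0170)² = 0.000289
Total = 0.00547. Share from V = 0.000289/0.00547 = 0.0528.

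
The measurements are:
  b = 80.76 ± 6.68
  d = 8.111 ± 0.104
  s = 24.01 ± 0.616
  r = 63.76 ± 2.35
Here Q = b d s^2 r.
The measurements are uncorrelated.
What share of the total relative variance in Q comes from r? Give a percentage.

(δQ/Q)² = (1·δb/b)² + (1·δd/d)² + (2·δs/s)² + (1·δr/r)²
  b term: (1×0.0827)² = 0.00684
  d term: (1×0.0128)² = 0.000164
  s term: (2×0.0257)² = 0.00263
  r term: (1×0.0369)² = 0.00136
Total = 0.0110. Share from r = 0.00136/0.0110 = 0.124.

12.4%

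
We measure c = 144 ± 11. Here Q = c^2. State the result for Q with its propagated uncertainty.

20700 ± 3170

Each factor contributes (exponent × relative error)² to (δQ/Q)²:
  (2·δc/c)² = (2×0.0764)² = 0.0233
δQ/Q = √(0.0233) = 0.153
Q = 20700, so δQ = 0.153 × 20700 = 3170.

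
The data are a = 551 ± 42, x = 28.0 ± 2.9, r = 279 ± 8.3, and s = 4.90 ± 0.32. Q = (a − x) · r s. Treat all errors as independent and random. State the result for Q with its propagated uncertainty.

(7.15 ± 0.771) × 10^5

Let u = a − x = 523. δu = √(δa² + δx²) = √(1760 + 8.41) = 42.1, so δu/u = 0.0805.
Q is then a monomial in u, r, s:
δQ/Q = √((δu/u)² + (1·δr/r)² + (1·δs/s)²) = √(0.00648 + 0.000885 + 0.00426) = 0.108
Q = 7.15e+05, so δQ = 0.108 × 7.15e+05 = 77100.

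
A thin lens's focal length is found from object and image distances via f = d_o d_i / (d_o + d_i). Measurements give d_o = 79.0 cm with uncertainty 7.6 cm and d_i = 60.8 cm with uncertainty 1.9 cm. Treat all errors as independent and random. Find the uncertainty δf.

1.56 cm

∂f/∂d_o = (d_i/(d_o+d_i))² = 0.189;  ∂f/∂d_i = (d_o/(d_o+d_i))² = 0.319
δf = √((∂f/∂d_o · δd_o)² + (∂f/∂d_i · δd_i)²) = √(2.07 + 0.368) = 1.56 cm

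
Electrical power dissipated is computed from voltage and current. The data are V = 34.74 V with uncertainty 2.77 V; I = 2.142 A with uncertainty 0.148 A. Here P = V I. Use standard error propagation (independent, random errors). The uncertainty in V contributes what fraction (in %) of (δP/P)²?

57.1%

(δP/P)² = (1·δV/V)² + (1·δI/I)²
  V term: (1×0.0797)² = 0.00636
  I term: (1×0.0691)² = 0.00477
Total = 0.0111. Share from V = 0.00636/0.0111 = 0.571.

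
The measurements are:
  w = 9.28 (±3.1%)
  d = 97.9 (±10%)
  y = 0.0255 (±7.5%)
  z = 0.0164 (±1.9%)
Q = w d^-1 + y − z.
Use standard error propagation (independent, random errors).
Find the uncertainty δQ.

Let p = w·d^-1 = 0.0948. δp/p = √((1·δw/w)² + (-1·δd/d)²) = √(0.000961 + 0.0100) = 0.105, so δp = 0.00992.
Q = p + y − z: δQ = √(δp² + δy² + δz²) = √(9.85e-05 + 3.66e-06 + 9.71e-08) = 0.0101

0.0101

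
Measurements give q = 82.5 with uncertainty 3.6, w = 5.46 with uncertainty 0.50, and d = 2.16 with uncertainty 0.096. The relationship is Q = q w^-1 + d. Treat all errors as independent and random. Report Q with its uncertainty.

Let p = q·w^-1 = 15.1. δp/p = √((1·δq/q)² + (-1·δw/w)²) = √(0.00190 + 0.00839) = 0.101, so δp = 1.53.
Q = p + d: δQ = √(δp² + δd²) = √(2.35 + 0.00922) = 1.54
Q = 17.3.

17.3 ± 1.54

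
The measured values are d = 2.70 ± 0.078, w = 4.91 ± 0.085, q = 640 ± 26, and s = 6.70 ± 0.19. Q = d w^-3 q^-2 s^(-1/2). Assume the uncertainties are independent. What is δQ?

For a monomial Q ∝ d, w^-3, q^-2, s^(-1/2), fractional errors add in quadrature:
  (1·δd/d)² = (1×0.0289)² = 0.000835;  (-3·δw/w)² = (-3×0.0173)² = 0.00270;  (-2·δq/q)² = (-2×0.0406)² = 0.00660;  (−½·δs/s)² = (-0.5×0.0284)² = 0.000201
δQ/Q = √(0.0103) = 0.102
Q = 2.15e-08, so δQ = 0.102 × 2.15e-08 = 2.19e-09.

2.19e-09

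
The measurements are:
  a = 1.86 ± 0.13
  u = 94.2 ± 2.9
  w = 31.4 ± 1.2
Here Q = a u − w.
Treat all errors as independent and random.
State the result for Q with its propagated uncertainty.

Let p = a·u = 175. δp/p = √((1·δa/a)² + (1·δu/u)²) = √(0.00488 + 0.000948) = 0.0764, so δp = 13.4.
Q = p − w: δQ = √(δp² + δw²) = √(179 + 1.44) = 13.4
Q = 144.

144 ± 13.4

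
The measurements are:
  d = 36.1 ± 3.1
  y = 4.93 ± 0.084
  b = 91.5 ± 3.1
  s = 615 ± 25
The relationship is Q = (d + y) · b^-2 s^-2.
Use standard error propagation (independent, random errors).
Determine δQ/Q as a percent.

13.0%

Let u = d + y = 41.0. δu = √(δd² + δy²) = √(9.61 + 0.00706) = 3.10, so δu/u = 0.0756.
Q is then a monomial in u, b, s:
δQ/Q = √((δu/u)² + (-2·δb/b)² + (-2·δs/s)²) = √(0.00571 + 0.00459 + 0.00661) = 0.130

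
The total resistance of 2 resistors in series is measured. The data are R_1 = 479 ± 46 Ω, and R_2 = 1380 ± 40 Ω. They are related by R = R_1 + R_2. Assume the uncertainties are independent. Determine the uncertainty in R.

Each term contributes (cᵢ δxᵢ)² to (δR)²:
  (δR_1)² = 2120;  (δR_2)² = 1600
δR = √(3720) = 61.0 Ω

61.0 Ω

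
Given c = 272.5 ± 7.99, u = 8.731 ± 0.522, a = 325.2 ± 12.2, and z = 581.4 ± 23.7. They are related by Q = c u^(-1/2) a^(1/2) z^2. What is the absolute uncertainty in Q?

5.26e+07

Q is a product of powers, so relative uncertainties combine in quadrature:
  (1·δc/c)² = (1×0.0293)² = 0.000860;  (−½·δu/u)² = (-0.5×0.0598)² = 0.000894;  (½·δa/a)² = (0.5×0.0375)² = 0.000352;  (2·δz/z)² = (2×0.0408)² = 0.00665
δQ/Q = √(0.00875) = 0.0936
Q = 5.622e+08, so δQ = 0.0936 × 5.622e+08 = 5.26e+07.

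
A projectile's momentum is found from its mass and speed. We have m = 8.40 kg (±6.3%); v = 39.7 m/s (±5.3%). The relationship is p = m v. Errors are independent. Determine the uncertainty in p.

27.5 kg·m/s

For a monomial p ∝ m, v, fractional errors add in quadrature:
  (1·δm/m)² = (1×0.0630)² = 0.00397;  (1·δv/v)² = (1×0.0530)² = 0.00281
δp/p = √(0.00678) = 0.0823
p = 333 kg·m/s, so δp = 0.0823 × 333 = 27.5 kg·m/s.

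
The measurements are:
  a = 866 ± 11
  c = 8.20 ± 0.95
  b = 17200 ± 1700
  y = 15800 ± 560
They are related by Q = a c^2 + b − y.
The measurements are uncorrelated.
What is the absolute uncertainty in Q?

13600

Let p = a·c^2 = 58200. δp/p = √((1·δa/a)² + (2·δc/c)²) = √(0.000161 + 0.0537) = 0.232, so δp = 13500.
Q = p + b − y: δQ = √(δp² + δb² + δy²) = √(1.83e+08 + 2.89e+06 + 3.14e+05) = 13600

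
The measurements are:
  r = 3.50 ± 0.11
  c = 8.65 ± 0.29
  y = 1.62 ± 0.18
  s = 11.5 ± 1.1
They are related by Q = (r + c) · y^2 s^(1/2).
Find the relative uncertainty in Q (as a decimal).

Let u = r + c = 12.2. δu = √(δr² + δc²) = √(0.0121 + 0.0841) = 0.310, so δu/u = 0.0255.
Q is then a monomial in u, y, s:
δQ/Q = √((δu/u)² + (2·δy/y)² + (½·δs/s)²) = √(0.000652 + 0.0494 + 0.00229) = 0.229

0.229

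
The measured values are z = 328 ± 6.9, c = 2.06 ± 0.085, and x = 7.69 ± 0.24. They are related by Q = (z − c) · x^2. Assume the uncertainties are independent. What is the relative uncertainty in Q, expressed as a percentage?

6.59%

Let u = z − c = 326. δu = √(δz² + δc²) = √(47.6 + 0.00723) = 6.90, so δu/u = 0.0212.
Q is then a monomial in u, x:
δQ/Q = √((δu/u)² + (2·δx/x)²) = √(0.000448 + 0.00390) = 0.0659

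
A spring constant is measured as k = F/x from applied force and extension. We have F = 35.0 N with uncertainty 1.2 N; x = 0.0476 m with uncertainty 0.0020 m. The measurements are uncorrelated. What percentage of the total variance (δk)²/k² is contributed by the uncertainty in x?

60.0%

(δk/k)² = (1·δF/F)² + (-1·δx/x)²
  F term: (1×0.0343)² = 0.00118
  x term: (-1×0.0420)² = 0.00177
Total = 0.00294. Share from x = 0.00177/0.00294 = 0.600.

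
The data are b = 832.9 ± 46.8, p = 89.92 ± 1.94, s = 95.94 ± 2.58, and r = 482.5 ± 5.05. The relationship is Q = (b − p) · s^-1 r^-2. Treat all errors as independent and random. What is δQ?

Let u = b − p = 743.0. δu = √(δb² + δp²) = √(2190 + 3.76) = 46.8, so δu/u = 0.0630.
Q is then a monomial in u, s, r:
δQ/Q = √((δu/u)² + (-1·δs/s)² + (-2·δr/r)²) = √(0.00397 + 0.000723 + 0.000438) = 0.0717
Q = 3.326e-05, so δQ = 0.0717 × 3.326e-05 = 2.38e-06.

2.38e-06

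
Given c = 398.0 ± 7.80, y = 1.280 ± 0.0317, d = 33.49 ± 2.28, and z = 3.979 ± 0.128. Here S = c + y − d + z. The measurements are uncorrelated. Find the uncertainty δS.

8.13

For a sum/difference, combine absolute errors in quadrature:
  (δc)² = 60.8;  (δy)² = 0.00100;  (δd)² = 5.20;  (δz)² = 0.0164
δS = √(66.1) = 8.13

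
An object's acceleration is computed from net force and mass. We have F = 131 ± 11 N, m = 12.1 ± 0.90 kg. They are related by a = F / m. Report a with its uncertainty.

10.8 ± 1.21 m/s^2

Products/powers → add relative errors in quadrature, weighted by exponent:
  (1·δF/F)² = (1×0.0840)² = 0.00705;  (-1·δm/m)² = (-1×0.0744)² = 0.00553
δa/a = √(0.0126) = 0.112
a = 10.8 m/s^2, so δa = 0.112 × 10.8 = 1.21 m/s^2.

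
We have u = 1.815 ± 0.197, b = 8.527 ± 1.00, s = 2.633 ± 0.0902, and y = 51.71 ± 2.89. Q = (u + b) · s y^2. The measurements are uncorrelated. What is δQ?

Let w = u + b = 10.34. δw = √(δu² + δb²) = √(0.0388 + 1.00) = 1.02, so δw/w = 0.0986.
Q is then a monomial in w, s, y:
δQ/Q = √((δw/w)² + (1·δs/s)² + (2·δy/y)²) = √(0.00971 + 0.00117 + 0.0125) = 0.153
Q = 72810, so δQ = 0.153 × 72810 = 11100.

11100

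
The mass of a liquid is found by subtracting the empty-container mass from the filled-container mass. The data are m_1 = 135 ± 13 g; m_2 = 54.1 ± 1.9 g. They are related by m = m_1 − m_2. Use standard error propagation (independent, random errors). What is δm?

Absolute uncertainties add in quadrature for a linear combination:
  (δm_1)² = 169;  (δm_2)² = 3.61
δm = √(173) = 13.1 g

13.1 g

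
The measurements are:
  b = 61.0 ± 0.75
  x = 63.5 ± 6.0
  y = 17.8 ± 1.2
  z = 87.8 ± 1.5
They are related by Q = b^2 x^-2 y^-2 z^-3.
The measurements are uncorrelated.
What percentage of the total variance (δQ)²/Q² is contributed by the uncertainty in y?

31.8%

(δQ/Q)² = (2·δb/b)² + (-2·δx/x)² + (-2·δy/y)² + (-3·δz/z)²
  b term: (2×0.0123)² = 0.000605
  x term: (-2×0.0945)² = 0.0357
  y term: (-2×0.0674)² = 0.0182
  z term: (-3×0.0171)² = 0.00263
Total = 0.0571. Share from y = 0.0182/0.0571 = 0.318.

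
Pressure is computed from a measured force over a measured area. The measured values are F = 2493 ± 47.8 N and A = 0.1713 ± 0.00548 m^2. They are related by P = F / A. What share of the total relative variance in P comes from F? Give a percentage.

26.4%

(δP/P)² = (1·δF/F)² + (-1·δA/A)²
  F term: (1×0.0192)² = 0.000368
  A term: (-1×0.0320)² = 0.00102
Total = 0.00139. Share from F = 0.000368/0.00139 = 0.264.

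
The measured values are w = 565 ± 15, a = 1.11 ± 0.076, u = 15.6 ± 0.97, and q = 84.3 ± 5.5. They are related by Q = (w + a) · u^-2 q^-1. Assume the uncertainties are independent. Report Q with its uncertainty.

0.0276 ± 0.00394

Let h = w + a = 566. δh = √(δw² + δa²) = √(225 + 0.00578) = 15.0, so δh/h = 0.0265.
Q is then a monomial in h, u, q:
δQ/Q = √((δh/h)² + (-2·δu/u)² + (-1·δq/q)²) = √(0.000702 + 0.0155 + 0.00426) = 0.143
Q = 0.0276, so δQ = 0.143 × 0.0276 = 0.00394.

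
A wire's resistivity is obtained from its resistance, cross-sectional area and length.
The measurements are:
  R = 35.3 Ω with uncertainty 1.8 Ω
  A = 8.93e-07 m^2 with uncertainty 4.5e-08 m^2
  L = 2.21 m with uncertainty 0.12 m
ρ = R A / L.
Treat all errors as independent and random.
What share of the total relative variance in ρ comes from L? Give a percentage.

(δρ/ρ)² = (1·δR/R)² + (1·δA/A)² + (-1·δL/L)²
  R term: (1×0.0510)² = 0.00260
  A term: (1×0.0504)² = 0.00254
  L term: (-1×0.0543)² = 0.00295
Total = 0.00809. Share from L = 0.00295/0.00809 = 0.365.

36.5%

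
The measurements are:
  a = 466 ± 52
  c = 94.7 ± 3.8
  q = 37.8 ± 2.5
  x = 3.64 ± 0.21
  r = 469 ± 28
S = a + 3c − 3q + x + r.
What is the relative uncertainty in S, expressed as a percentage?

Each term contributes (cᵢ δxᵢ)² to (δS)²:
  (δa)² = 2700;  (3·δc)² = 130;  (3·δq)² = 56.2;  (δx)² = 0.0441;  (δr)² = 784
δS = √(3670) = 60.6
S = 1110, so δS/S = 60.6/1110 = 0.0546.

5.46%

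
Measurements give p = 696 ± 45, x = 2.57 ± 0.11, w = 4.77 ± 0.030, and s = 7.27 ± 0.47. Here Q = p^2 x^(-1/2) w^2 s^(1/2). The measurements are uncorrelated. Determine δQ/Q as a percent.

13.6%

Since Q is a product/quotient, work with relative uncertainties:
  (2·δp/p)² = (2×0.0647)² = 0.0167;  (−½·δx/x)² = (-0.5×0.0428)² = 0.000458;  (2·δw/w)² = (2×0.00629)² = 0.000158;  (½·δs/s)² = (0.5×0.0646)² = 0.00104
δQ/Q = √(0.0184) = 0.136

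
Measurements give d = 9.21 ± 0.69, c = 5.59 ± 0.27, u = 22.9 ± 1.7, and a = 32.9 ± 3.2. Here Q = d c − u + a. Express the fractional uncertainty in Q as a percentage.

Let p = d·c = 51.5. δp/p = √((1·δd/d)² + (1·δc/c)²) = √(0.00561 + 0.00233) = 0.0891, so δp = 4.59.
Q = p − u + a: δQ = √(δp² + δu² + δa²) = √(21.1 + 2.89 + 10.2) = 5.85
Q = 61.5, so δQ/Q = 5.85/61.5 = 0.0951.

9.51%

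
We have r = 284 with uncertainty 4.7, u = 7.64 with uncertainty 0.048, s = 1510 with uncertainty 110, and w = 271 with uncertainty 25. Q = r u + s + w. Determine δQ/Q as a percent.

3.02%

Let p = r·u = 2170. δp/p = √((1·δr/r)² + (1·δu/u)²) = √(0.000274 + 3.95e-05) = 0.0177, so δp = 38.4.
Q = p + s + w: δQ = √(δp² + δs² + δw²) = √(1480 + 12100 + 625) = 119
Q = 3950, so δQ/Q = 119/3950 = 0.0302.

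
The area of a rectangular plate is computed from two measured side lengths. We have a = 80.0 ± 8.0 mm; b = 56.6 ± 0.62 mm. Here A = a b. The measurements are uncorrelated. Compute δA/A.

0.101

Since A is a product/quotient, work with relative uncertainties:
  (1·δa/a)² = (1×0.100)² = 0.0100;  (1·δb/b)² = (1×0.0110)² = 0.000120
δA/A = √(0.0101) = 0.101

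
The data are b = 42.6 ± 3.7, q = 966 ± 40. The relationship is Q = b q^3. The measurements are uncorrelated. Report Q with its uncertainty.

Products/powers → add relative errors in quadrature, weighted by exponent:
  (1·δb/b)² = (1×0.0869)² = 0.00754;  (3·δq/q)² = (3×0.0414)² = 0.0154
δQ/Q = √(0.0230) = 0.152
Q = 3.84e+10, so δQ = 0.152 × 3.84e+10 = 5.82e+09.

(3.84 ± 0.582) × 10^10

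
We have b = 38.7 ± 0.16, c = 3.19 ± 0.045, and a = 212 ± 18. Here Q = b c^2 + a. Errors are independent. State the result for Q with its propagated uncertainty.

606 ± 21.2

Let p = b·c^2 = 394. δp/p = √((1·δb/b)² + (2·δc/c)²) = √(1.71e-05 + 0.000796) = 0.0285, so δp = 11.2.
Q = p + a: δQ = √(δp² + δa²) = √(126 + 324) = 21.2
Q = 606.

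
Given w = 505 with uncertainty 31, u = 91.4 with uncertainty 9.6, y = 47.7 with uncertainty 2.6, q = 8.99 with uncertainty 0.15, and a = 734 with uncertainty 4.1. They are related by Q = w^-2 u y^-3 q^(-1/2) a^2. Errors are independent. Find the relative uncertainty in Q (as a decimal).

0.230

Products/powers → add relative errors in quadrature, weighted by exponent:
  (-2·δw/w)² = (-2×0.0614)² = 0.0151;  (1·δu/u)² = (1×0.105)² = 0.0110;  (-3·δy/y)² = (-3×0.0545)² = 0.0267;  (−½·δq/q)² = (-0.5×0.0167)² = 6.96e-05;  (2·δa/a)² = (2×0.00559)² = 0.000125
δQ/Q = √(0.0530) = 0.230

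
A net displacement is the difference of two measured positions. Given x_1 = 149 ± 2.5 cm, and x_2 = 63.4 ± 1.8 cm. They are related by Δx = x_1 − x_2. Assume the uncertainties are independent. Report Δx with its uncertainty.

85.6 ± 3.08 cm

Absolute uncertainties add in quadrature for a linear combination:
  (δx_1)² = 6.25;  (δx_2)² = 3.24
δΔx = √(9.49) = 3.08 cm
Δx = 85.6 cm.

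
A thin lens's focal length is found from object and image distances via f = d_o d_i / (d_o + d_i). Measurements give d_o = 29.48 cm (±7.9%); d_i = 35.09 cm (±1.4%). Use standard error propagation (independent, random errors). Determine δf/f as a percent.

∂f/∂d_o = (d_i/(d_o+d_i))² = 0.295;  ∂f/∂d_i = (d_o/(d_o+d_i))² = 0.208
δf = √((∂f/∂d_o · δd_o)² + (∂f/∂d_i · δd_i)²) = √(0.473 + 0.0105) = 0.695 cm
f = 16.02 cm, so δf/f = 0.695/16.02 = 0.0434.

4.34%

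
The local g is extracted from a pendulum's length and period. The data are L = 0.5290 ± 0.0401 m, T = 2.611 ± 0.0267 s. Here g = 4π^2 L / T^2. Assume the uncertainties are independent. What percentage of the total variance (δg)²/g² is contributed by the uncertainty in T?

(δg/g)² = (1·δL/L)² + (-2·δT/T)²
  L term: (1×0.0758)² = 0.00575
  T term: (-2×0.0102)² = 0.000418
Total = 0.00616. Share from T = 0.000418/0.00616 = 0.0679.

6.79%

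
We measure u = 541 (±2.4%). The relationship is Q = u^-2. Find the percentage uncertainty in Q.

4.80%

For a monomial Q ∝ u^-2, fractional errors add in quadrature:
  (-2·δu/u)² = (-2×0.0240)² = 0.00230
δQ/Q = √(0.00230) = 0.0480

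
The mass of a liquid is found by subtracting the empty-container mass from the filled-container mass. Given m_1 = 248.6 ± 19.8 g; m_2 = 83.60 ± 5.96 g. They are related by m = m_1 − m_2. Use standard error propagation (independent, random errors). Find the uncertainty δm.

20.7 g

For a sum/difference, combine absolute errors in quadrature:
  (δm_1)² = 392;  (δm_2)² = 35.5
δm = √(428) = 20.7 g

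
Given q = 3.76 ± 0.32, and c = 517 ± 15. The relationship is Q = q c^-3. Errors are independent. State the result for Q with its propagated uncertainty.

Products/powers → add relative errors in quadrature, weighted by exponent:
  (1·δq/q)² = (1×0.0851)² = 0.00724;  (-3·δc/c)² = (-3×0.0290)² = 0.00758
δQ/Q = √(0.0148) = 0.122
Q = 2.72e-08, so δQ = 0.122 × 2.72e-08 = 3.31e-09.

(2.72 ± 0.331) × 10^-8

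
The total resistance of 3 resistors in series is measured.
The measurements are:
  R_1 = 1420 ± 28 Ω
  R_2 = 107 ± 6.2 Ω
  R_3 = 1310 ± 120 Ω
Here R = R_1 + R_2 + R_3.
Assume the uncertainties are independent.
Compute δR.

For a sum/difference, combine absolute errors in quadrature:
  (δR_1)² = 784;  (δR_2)² = 38.4;  (δR_3)² = 14400
δR = √(15200) = 123 Ω

123 Ω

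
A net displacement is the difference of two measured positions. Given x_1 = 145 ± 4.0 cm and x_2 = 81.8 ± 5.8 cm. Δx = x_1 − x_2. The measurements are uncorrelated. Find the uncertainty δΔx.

Δx is a linear combination, so absolute uncertainties add in quadrature:
  (δx_1)² = 16.0;  (δx_2)² = 33.6
δΔx = √(49.6) = 7.05 cm

7.05 cm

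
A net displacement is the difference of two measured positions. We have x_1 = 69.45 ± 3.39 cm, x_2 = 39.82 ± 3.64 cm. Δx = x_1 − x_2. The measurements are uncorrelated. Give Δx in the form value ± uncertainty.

29.63 ± 4.97 cm

Sums and differences: (δΔx)² = Σ (cᵢ δxᵢ)².
  (δx_1)² = 11.5;  (δx_2)² = 13.2
δΔx = √(24.7) = 4.97 cm
Δx = 29.63 cm.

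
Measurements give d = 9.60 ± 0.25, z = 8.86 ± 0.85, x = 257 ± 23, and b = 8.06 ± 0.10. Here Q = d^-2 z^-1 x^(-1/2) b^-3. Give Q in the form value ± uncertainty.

(1.46 ± 0.180) × 10^-7

Each factor contributes (exponent × relative error)² to (δQ/Q)²:
  (-2·δd/d)² = (-2×0.0260)² = 0.00271;  (-1·δz/z)² = (-1×0.0959)² = 0.00920;  (−½·δx/x)² = (-0.5×0.0895)² = 0.00200;  (-3·δb/b)² = (-3×0.0124)² = 0.00139
δQ/Q = √(0.0153) = 0.124
Q = 1.46e-07, so δQ = 0.124 × 1.46e-07 = 1.8e-08.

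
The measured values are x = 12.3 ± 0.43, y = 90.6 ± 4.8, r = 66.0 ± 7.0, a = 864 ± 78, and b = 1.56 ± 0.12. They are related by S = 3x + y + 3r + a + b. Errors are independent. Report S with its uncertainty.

Absolute uncertainties add in quadrature for a linear combination:
  (3·δx)² = 1.66;  (δy)² = 23.0;  (3·δr)² = 441;  (δa)² = 6080;  (δb)² = 0.0144
δS = √(6550) = 80.9
S = 1190.

1190 ± 80.9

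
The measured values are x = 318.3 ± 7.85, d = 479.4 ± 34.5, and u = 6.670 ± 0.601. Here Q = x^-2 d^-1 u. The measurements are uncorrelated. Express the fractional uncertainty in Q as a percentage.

12.5%

Each factor contributes (exponent × relative error)² to (δQ/Q)²:
  (-2·δx/x)² = (-2×0.0247)² = 0.00243;  (-1·δd/d)² = (-1×0.0720)² = 0.00518;  (1·δu/u)² = (1×0.0901)² = 0.00812
δQ/Q = √(0.0157) = 0.125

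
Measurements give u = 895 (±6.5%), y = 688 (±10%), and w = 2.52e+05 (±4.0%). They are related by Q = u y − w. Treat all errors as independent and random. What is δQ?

74100

Let p = u·y = 6.16e+05. δp/p = √((1·δu/u)² + (1·δy/y)²) = √(0.00423 + 0.0100) = 0.119, so δp = 73400.
Q = p − w: δQ = √(δp² + δw²) = √(5.39e+09 + 1.02e+08) = 74100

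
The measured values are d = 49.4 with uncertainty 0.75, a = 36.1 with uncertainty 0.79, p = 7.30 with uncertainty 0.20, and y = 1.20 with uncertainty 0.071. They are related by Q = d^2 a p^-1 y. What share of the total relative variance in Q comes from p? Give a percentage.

13.3%

(δQ/Q)² = (2·δd/d)² + (1·δa/a)² + (-1·δp/p)² + (1·δy/y)²
  d term: (2×0.0152)² = 0.000922
  a term: (1×0.0219)² = 0.000479
  p term: (-1×0.0274)² = 0.000751
  y term: (1×0.0592)² = 0.00350
Total = 0.00565. Share from p = 0.000751/0.00565 = 0.133.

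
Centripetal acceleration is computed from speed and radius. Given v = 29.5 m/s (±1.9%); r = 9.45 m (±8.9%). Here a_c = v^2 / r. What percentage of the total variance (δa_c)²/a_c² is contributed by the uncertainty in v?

(δa_c/a_c)² = (2·δv/v)² + (-1·δr/r)²
  v term: (2×0.0190)² = 0.00144
  r term: (-1×0.0890)² = 0.00792
Total = 0.00937. Share from v = 0.00144/0.00937 = 0.154.

15.4%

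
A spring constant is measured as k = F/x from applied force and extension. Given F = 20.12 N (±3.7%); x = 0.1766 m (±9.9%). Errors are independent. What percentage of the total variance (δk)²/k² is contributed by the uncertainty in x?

87.7%

(δk/k)² = (1·δF/F)² + (-1·δx/x)²
  F term: (1×0.0370)² = 0.00137
  x term: (-1×0.0990)² = 0.00980
Total = 0.0112. Share from x = 0.00980/0.0112 = 0.877.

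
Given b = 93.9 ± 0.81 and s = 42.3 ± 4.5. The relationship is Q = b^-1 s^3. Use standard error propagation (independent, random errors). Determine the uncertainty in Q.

Products/powers → add relative errors in quadrature, weighted by exponent:
  (-1·δb/b)² = (-1×0.00863)² = 7.44e-05;  (3·δs/s)² = (3×0.106)² = 0.102
δQ/Q = √(0.102) = 0.319
Q = 806, so δQ = 0.319 × 806 = 257.

257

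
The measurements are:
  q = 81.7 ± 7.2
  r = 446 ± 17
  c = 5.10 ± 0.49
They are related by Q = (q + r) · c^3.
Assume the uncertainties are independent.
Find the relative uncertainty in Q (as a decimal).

Let u = q + r = 528. δu = √(δq² + δr²) = √(51.8 + 289) = 18.5, so δu/u = 0.0350.
Q is then a monomial in u, c:
δQ/Q = √((δu/u)² + (3·δc/c)²) = √(0.00122 + 0.0831) = 0.290

0.290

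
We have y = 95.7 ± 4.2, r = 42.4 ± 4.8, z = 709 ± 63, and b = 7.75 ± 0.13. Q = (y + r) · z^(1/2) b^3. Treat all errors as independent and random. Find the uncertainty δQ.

1.39e+05

Let u = y + r = 138. δu = √(δy² + δr²) = √(17.6 + 23.0) = 6.38, so δu/u = 0.0462.
Q is then a monomial in u, z, b:
δQ/Q = √((δu/u)² + (½·δz/z)² + (3·δb/b)²) = √(0.00213 + 0.00197 + 0.00253) = 0.0815
Q = 1.71e+06, so δQ = 0.0815 × 1.71e+06 = 1.39e+05.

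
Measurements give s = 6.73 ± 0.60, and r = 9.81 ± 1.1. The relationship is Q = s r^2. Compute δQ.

Products/powers → add relative errors in quadrature, weighted by exponent:
  (1·δs/s)² = (1×0.0892)² = 0.00795;  (2·δr/r)² = (2×0.112)² = 0.0503
δQ/Q = √(0.0582) = 0.241
Q = 648, so δQ = 0.241 × 648 = 156.

156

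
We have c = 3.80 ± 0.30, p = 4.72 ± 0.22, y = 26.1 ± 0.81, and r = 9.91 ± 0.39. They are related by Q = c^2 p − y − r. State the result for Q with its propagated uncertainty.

Let w = c^2·p = 68.2. δw/w = √((2·δc/c)² + (1·δp/p)²) = √(0.0249 + 0.00217) = 0.165, so δw = 11.2.
Q = w − y − r: δQ = √(δw² + δy² + δr²) = √(126 + 0.656 + 0.152) = 11.3
Q = 32.1.

32.1 ± 11.3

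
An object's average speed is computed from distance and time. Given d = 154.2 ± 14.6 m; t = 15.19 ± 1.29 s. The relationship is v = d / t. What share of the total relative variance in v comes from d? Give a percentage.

(δv/v)² = (1·δd/d)² + (-1·δt/t)²
  d term: (1×0.0947)² = 0.00896
  t term: (-1×0.0849)² = 0.00721
Total = 0.0162. Share from d = 0.00896/0.0162 = 0.554.

55.4%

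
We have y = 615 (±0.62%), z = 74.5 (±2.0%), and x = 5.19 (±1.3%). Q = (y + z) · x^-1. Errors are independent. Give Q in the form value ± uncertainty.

Let u = y + z = 690. δu = √(δy² + δz²) = √(14.5 + 2.22) = 4.09, so δu/u = 0.00594.
Q is then a monomial in u, x:
δQ/Q = √((δu/u)² + (-1·δx/x)²) = √(3.53e-05 + 0.000169) = 0.0143
Q = 133, so δQ = 0.0143 × 133 = 1.90.

133 ± 1.90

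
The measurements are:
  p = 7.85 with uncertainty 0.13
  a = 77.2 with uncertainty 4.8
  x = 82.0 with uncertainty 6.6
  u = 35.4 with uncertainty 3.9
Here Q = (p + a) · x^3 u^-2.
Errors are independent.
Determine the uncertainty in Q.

Let w = p + a = 85.0. δw = √(δp² + δa²) = √(0.0169 + 23.0) = 4.80, so δw/w = 0.0565.
Q is then a monomial in w, x, u:
δQ/Q = √((δw/w)² + (3·δx/x)² + (-2·δu/u)²) = √(0.00319 + 0.0583 + 0.0485) = 0.332
Q = 37400, so δQ = 0.332 × 37400 = 12400.

12400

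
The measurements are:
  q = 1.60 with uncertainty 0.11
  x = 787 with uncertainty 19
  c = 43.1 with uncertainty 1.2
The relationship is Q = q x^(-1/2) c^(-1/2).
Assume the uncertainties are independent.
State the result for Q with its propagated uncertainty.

Relative error in a monomial: (δQ/Q)² = Σ (nᵢ · δxᵢ/xᵢ)².
  (1·δq/q)² = (1×0.0687)² = 0.00473;  (−½·δx/x)² = (-0.5×0.0241)² = 0.000146;  (−½·δc/c)² = (-0.5×0.0278)² = 0.000194
δQ/Q = √(0.00507) = 0.0712
Q = 0.00869, so δQ = 0.0712 × 0.00869 = 0.000618.

0.00869 ± 0.000618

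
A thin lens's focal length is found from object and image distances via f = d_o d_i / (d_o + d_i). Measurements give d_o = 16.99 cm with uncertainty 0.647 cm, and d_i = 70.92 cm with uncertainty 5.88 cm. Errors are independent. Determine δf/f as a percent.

3.46%

∂f/∂d_o = (d_i/(d_o+d_i))² = 0.651;  ∂f/∂d_i = (d_o/(d_o+d_i))² = 0.0374
δf = √((∂f/∂d_o · δd_o)² + (∂f/∂d_i · δd_i)²) = √(0.177 + 0.0482) = 0.475 cm
f = 13.71 cm, so δf/f = 0.475/13.71 = 0.0346.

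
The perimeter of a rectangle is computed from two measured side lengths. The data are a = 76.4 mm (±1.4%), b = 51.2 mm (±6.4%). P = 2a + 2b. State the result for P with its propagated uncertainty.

P is a linear combination, so absolute uncertainties add in quadrature:
  (2·δa)² = 4.58;  (2·δb)² = 42.9
δP = √(47.5) = 6.89 mm
P = 255 mm.

255 ± 6.89 mm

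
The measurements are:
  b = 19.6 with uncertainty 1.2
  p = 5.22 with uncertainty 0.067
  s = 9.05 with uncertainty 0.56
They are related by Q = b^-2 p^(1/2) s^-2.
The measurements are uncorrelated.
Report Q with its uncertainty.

Each factor contributes (exponent × relative error)² to (δQ/Q)²:
  (-2·δb/b)² = (-2×0.0612)² = 0.0150;  (½·δp/p)² = (0.5×0.0128)² = 4.12e-05;  (-2·δs/s)² = (-2×0.0619)² = 0.0153
δQ/Q = √(0.0304) = 0.174
Q = 7.26e-05, so δQ = 0.174 × 7.26e-05 = 1.27e-05.

(7.26 ± 1.27) × 10^-5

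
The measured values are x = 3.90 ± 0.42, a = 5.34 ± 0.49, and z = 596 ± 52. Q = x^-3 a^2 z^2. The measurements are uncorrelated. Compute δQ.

Relative error in a monomial: (δQ/Q)² = Σ (nᵢ · δxᵢ/xᵢ)².
  (-3·δx/x)² = (-3×0.108)² = 0.104;  (2·δa/a)² = (2×0.0918)² = 0.0337;  (2·δz/z)² = (2×0.0872)² = 0.0304
δQ/Q = √(0.169) = 0.410
Q = 1.71e+05, so δQ = 0.410 × 1.71e+05 = 70100.

70100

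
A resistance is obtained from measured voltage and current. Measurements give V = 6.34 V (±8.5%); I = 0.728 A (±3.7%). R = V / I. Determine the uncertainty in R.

0.807 Ω

Each factor contributes (exponent × relative error)² to (δR/R)²:
  (1·δV/V)² = (1×0.0850)² = 0.00723;  (-1·δI/I)² = (-1×0.0370)² = 0.00137
δR/R = √(0.00859) = 0.0927
R = 8.71 Ω, so δR = 0.0927 × 8.71 = 0.807 Ω.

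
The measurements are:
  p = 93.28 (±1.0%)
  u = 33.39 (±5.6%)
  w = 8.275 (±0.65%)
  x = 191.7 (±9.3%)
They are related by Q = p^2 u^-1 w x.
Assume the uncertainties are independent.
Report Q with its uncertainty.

413400 ± 45700

Q is a product of powers, so relative uncertainties combine in quadrature:
  (2·δp/p)² = (2×0.0100)² = 0.000400;  (-1·δu/u)² = (-1×0.0560)² = 0.00314;  (1·δw/w)² = (1×0.00650)² = 4.23e-05;  (1·δx/x)² = (1×0.0930)² = 0.00865
δQ/Q = √(0.0122) = 0.111
Q = 413400, so δQ = 0.111 × 413400 = 45700.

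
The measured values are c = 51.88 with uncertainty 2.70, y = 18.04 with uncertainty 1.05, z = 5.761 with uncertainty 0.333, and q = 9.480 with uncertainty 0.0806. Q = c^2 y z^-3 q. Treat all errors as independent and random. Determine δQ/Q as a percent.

For a monomial Q ∝ c^2, y, z^-3, q, fractional errors add in quadrature:
  (2·δc/c)² = (2×0.0520)² = 0.0108;  (1·δy/y)² = (1×0.0582)² = 0.00339;  (-3·δz/z)² = (-3×0.0578)² = 0.0301;  (1·δq/q)² = (1×0.00850)² = 7.23e-05
δQ/Q = √(0.0444) = 0.211

21.1%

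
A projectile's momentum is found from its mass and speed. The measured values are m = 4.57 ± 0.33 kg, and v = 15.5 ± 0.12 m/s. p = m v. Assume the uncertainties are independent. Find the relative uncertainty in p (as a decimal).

For a monomial p ∝ m, v, fractional errors add in quadrature:
  (1·δm/m)² = (1×0.0722)² = 0.00521;  (1·δv/v)² = (1×0.00774)² = 5.99e-05
δp/p = √(0.00527) = 0.0726

0.0726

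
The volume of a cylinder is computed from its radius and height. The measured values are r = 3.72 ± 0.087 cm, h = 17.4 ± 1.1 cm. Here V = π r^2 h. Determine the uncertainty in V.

59.5 cm^3

Products/powers → add relative errors in quadrature, weighted by exponent:
  (2·δr/r)² = (2×0.0234)² = 0.00219;  (1·δh/h)² = (1×0.0632)² = 0.00400
δV/V = √(0.00618) = 0.0786
V = 756 cm^3, so δV = 0.0786 × 756 = 59.5 cm^3.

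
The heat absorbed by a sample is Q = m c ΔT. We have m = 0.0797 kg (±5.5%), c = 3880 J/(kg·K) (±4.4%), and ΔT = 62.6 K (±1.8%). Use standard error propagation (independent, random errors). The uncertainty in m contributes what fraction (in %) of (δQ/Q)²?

57.2%

(δQ/Q)² = (1·δm/m)² + (1·δc/c)² + (1·δΔT/ΔT)²
  m term: (1×0.0550)² = 0.00302
  c term: (1×0.0440)² = 0.00194
  ΔT term: (1×0.0180)² = 0.000324
Total = 0.00529. Share from m = 0.00302/0.00529 = 0.572.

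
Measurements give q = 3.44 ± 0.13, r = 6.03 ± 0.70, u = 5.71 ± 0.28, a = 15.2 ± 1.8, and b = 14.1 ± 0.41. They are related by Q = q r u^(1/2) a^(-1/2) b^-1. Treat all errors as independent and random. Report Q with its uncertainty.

Each factor contributes (exponent × relative error)² to (δQ/Q)²:
  (1·δq/q)² = (1×0.0378)² = 0.00143;  (1·δr/r)² = (1×0.116)² = 0.0135;  (½·δu/u)² = (0.5×0.0490)² = 0.000601;  (−½·δa/a)² = (-0.5×0.118)² = 0.00351;  (-1·δb/b)² = (-1×0.0291)² = 0.000846
δQ/Q = √(0.0199) = 0.141
Q = 0.902, so δQ = 0.141 × 0.902 = 0.127.

0.902 ± 0.127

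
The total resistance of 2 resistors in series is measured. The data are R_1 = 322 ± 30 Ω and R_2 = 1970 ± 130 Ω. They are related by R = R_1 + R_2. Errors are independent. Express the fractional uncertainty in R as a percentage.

Sums and differences: (δR)² = Σ (cᵢ δxᵢ)².
  (δR_1)² = 900;  (δR_2)² = 16900
δR = √(17800) = 133 Ω
R = 2290 Ω, so δR/R = 133/2290 = 0.0582.

5.82%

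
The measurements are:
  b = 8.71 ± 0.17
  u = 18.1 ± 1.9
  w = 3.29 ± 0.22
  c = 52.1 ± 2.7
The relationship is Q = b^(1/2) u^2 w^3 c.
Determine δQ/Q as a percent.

Since Q is a product/quotient, work with relative uncertainties:
  (½·δb/b)² = (0.5×0.0195)² = 9.52e-05;  (2·δu/u)² = (2×0.105)² = 0.0441;  (3·δw/w)² = (3×0.0669)² = 0.0402;  (1·δc/c)² = (1×0.0518)² = 0.00269
δQ/Q = √(0.0871) = 0.295

29.5%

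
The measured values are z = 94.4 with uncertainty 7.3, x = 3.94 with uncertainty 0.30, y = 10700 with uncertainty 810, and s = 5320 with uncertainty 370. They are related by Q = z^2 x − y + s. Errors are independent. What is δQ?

6120

Let p = z^2·x = 35100. δp/p = √((2·δz/z)² + (1·δx/x)²) = √(0.0239 + 0.00580) = 0.172, so δp = 6050.
Q = p − y + s: δQ = √(δp² + δy² + δs²) = √(3.66e+07 + 6.56e+05 + 1.37e+05) = 6120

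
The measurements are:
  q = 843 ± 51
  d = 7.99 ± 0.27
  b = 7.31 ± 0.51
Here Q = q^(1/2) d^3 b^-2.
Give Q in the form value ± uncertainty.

For a monomial Q ∝ q^(1/2), d^3, b^-2, fractional errors add in quadrature:
  (½·δq/q)² = (0.5×0.0605)² = 0.000915;  (3·δd/d)² = (3×0.0338)² = 0.0103;  (-2·δb/b)² = (-2×0.0698)² = 0.0195
δQ/Q = √(0.0307) = 0.175
Q = 277, so δQ = 0.175 × 277 = 48.5.

277 ± 48.5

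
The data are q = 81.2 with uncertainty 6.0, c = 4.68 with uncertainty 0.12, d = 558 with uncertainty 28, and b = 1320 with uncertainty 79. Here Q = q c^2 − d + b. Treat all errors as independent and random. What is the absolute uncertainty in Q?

181

Let p = q·c^2 = 1780. δp/p = √((1·δq/q)² + (2·δc/c)²) = √(0.00546 + 0.00263) = 0.0899, so δp = 160.
Q = p − d + b: δQ = √(δp² + δd² + δb²) = √(25600 + 784 + 6240) = 181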